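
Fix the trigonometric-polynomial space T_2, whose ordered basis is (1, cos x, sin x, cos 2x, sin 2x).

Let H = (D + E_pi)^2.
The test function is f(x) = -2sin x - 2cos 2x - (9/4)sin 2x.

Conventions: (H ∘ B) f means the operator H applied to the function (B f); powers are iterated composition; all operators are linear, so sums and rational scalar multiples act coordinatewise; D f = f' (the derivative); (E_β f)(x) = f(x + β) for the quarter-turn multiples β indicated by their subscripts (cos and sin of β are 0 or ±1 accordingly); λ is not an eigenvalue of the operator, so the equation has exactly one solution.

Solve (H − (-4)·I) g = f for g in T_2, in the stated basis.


the image equals g(x) = -(1/5)cos x - (2/5)sin x + (7/17)cos 2x - (41/68)sin 2x

write g with unknown coordinates in the stated basis and equate coefficients in (H − (-4)·I) g = f
solving from the highest basis element down gives g = -(1/5)cos x - (2/5)sin x + (7/17)cos 2x - (41/68)sin 2x
check: H g = (4/5)cos x - (2/5)sin x - (62/17)cos 2x + (11/68)sin 2x
so H g − (-4)·g = -2sin x - 2cos 2x - (9/4)sin 2x = f ✓


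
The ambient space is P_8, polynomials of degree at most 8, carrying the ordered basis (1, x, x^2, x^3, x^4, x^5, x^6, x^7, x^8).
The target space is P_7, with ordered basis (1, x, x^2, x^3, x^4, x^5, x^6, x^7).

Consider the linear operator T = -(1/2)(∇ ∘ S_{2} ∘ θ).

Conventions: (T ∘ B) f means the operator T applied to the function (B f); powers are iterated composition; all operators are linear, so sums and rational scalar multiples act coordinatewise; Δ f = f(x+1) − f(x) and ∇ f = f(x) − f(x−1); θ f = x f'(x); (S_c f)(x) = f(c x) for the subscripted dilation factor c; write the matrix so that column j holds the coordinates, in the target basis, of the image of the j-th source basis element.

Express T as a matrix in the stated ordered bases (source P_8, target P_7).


the matrix is [[0, -1, 4, -12, 32, -80, 192, -448, 1024]; [0, 0, -8, 36, -128, 400, -1152, 3136, -8192]; [0, 0, 0, -36, 192, -800, 2880, -9408, 28672]; [0, 0, 0, 0, -128, 800, -3840, 15680, -57344]; [0, 0, 0, 0, 0, -400, 2880, -15680, 71680]; [0, 0, 0, 0, 0, 0, -1152, 9408, -57344]; [0, 0, 0, 0, 0, 0, 0, -3136, 28672]; [0, 0, 0, 0, 0, 0, 0, 0, -8192]] (rows listed top to bottom)

image of 1: 0
image of x: -1
image of x^2: -8x + 4
image of x^3: -36x^2 + 36x - 12
image of x^4: -128x^3 + 192x^2 - 128x + 32
image of x^5: -400x^4 + 800x^3 - 800x^2 + 400x - 80
image of x^6: -1152x^5 + 2880x^4 - 3840x^3 + 2880x^2 - 1152x + 192
image of x^7: -3136x^6 + 9408x^5 - 15680x^4 + 15680x^3 - 9408x^2 + 3136x - 448
image of x^8: -8192x^7 + 28672x^6 - 57344x^5 + 71680x^4 - 57344x^3 + 28672x^2 - 8192x + 1024
each image's coordinates form column j of the matrix


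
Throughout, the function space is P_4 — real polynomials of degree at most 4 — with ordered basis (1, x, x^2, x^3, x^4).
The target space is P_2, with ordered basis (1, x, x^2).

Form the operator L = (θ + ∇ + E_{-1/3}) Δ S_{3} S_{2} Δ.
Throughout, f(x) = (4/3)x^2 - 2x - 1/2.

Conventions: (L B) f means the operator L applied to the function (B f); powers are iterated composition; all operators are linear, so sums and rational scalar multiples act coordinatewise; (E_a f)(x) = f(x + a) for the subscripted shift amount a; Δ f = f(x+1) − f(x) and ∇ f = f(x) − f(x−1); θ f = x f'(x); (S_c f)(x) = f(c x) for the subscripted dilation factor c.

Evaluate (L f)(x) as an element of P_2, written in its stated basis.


Δ f = (8/3)x - 2/3
S_{2} Δ f = (16/3)x - 2/3
S_{3} S_{2} Δ f = 16x - 2/3
Δ (S_{3} S_{2} Δ) f = 16
θ Δ (S_{3} S_{2} Δ) f = 0
∇ Δ (S_{3} S_{2} Δ) f = 0
E_{-1/3} Δ (S_{3} S_{2} Δ) f = 16
(θ + ∇ + E_{-1/3}) Δ (S_{3} S_{2} Δ) f = 16

the result is g(x) = 16


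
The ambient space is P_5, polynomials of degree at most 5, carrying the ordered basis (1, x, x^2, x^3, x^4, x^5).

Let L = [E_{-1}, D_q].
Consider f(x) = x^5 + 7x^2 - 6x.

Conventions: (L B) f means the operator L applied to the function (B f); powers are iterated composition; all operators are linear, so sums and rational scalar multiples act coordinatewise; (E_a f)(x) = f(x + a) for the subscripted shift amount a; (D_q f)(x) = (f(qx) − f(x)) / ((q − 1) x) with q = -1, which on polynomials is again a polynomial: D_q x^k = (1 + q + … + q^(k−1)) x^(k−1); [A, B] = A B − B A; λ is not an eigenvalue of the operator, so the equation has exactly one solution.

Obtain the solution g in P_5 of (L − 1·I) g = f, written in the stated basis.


the result is g(x) = -x^5 + 4x^3 - 3x^2 + 2x - 10

write g with unknown coordinates in the stated basis and equate coefficients in (L − 1·I) g = f
solving from the highest basis element down gives g = -x^5 + 4x^3 - 3x^2 + 2x - 10
check: L g = 4x^3 + 4x^2 - 4x - 10
so L g − 1·g = x^5 + 7x^2 - 6x = f ✓


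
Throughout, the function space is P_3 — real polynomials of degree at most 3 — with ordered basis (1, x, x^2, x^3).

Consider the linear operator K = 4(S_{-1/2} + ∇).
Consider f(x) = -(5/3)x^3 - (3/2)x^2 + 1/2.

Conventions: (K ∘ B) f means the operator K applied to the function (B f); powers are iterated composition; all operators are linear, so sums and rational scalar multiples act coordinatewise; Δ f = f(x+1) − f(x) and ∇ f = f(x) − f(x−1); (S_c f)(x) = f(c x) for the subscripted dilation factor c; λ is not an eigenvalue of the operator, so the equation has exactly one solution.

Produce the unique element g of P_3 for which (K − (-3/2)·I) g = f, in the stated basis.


g(x) = -(5/3)x^3 + (37/5)x^2 + (792/5)x - 3581/33

write g with unknown coordinates in the stated basis and equate coefficients in (K − (-3/2)·I) g = f
solving from the highest basis element down gives g = -(5/3)x^3 + (37/5)x^2 + (792/5)x - 3581/33
check: K g = (5/6)x^3 - (63/5)x^2 - (1188/5)x + 1796/11
so K g − (-3/2)·g = -(5/3)x^3 - (3/2)x^2 + 1/2 = f ✓


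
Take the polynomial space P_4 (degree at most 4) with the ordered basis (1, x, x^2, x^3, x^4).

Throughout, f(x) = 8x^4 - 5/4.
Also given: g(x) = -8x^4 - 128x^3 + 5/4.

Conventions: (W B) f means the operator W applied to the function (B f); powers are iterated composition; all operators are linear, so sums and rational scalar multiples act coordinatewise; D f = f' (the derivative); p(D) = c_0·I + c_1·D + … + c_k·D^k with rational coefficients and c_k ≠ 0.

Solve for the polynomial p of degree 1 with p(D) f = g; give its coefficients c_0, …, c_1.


c_0 = -1, c_1 = -4

D^0 f = 8x^4 - 5/4
D^1 f = 32x^3
matching coefficients of g against c_0 f + c_1 Df + … from the top degree down determines the c_i
solution: c_0 = -1, c_1 = -4


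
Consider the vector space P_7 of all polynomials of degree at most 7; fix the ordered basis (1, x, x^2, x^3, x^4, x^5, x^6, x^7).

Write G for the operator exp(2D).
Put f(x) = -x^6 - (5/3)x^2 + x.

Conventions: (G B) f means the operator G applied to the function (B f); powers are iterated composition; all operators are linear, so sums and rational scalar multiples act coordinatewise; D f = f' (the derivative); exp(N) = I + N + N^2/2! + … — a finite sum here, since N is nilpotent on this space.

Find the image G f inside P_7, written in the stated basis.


g(x) = -x^6 - 12x^5 - 60x^4 - 160x^3 - (725/3)x^2 - (593/3)x - 206/3

order-1 term: -12x^5 - (20/3)x + 2
order-2 term: -60x^4 - 20/3
order-3 term: -160x^3
order-4 term: -240x^2
order-5 term: -192x
order-6 term: -64
the series for exp(2D) f terminates at order 6
exp(2D) f = -x^6 - 12x^5 - 60x^4 - 160x^3 - (725/3)x^2 - (593/3)x - 206/3


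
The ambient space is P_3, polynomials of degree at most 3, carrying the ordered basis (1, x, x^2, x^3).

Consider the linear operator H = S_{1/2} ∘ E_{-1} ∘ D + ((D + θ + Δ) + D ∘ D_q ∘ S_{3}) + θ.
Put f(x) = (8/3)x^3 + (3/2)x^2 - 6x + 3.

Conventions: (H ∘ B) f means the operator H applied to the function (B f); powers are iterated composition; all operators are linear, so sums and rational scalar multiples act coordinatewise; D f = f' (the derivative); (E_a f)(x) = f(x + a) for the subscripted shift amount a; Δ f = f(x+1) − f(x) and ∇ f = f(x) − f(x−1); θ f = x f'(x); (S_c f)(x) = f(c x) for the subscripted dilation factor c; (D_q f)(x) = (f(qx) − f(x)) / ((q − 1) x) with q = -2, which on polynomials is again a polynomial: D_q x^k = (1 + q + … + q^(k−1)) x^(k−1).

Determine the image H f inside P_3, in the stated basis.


the image equals g(x) = 16x^3 + 24x^2 + (855/2)x - 67/3

D f = 8x^2 + 3x - 6
E_{-1} D f = 8x^2 - 13x - 1
S_{1/2} E_{-1} D f = 2x^2 - (13/2)x - 1
D f = 8x^2 + 3x - 6
θ f = 8x^3 + 3x^2 - 6x
Δ f = 8x^2 + 11x - 11/6
(D + θ + Δ) f = 8x^3 + 19x^2 + 8x - 47/6
S_{3} f = 72x^3 + (27/2)x^2 - 18x + 3
D_q S_{3} f = 216x^2 - (27/2)x - 18
D D_q S_{3} f = 432x - 27/2
((D + θ + Δ) + D ∘ D_q ∘ S_{3}) f = 8x^3 + 19x^2 + 440x - 64/3
θ f = 8x^3 + 3x^2 - 6x
(S_{1/2} ∘ E_{-1} ∘ D + ((D + θ + Δ) + D ∘ D_q ∘ S_{3}) + θ) f = 16x^3 + 24x^2 + (855/2)x - 67/3


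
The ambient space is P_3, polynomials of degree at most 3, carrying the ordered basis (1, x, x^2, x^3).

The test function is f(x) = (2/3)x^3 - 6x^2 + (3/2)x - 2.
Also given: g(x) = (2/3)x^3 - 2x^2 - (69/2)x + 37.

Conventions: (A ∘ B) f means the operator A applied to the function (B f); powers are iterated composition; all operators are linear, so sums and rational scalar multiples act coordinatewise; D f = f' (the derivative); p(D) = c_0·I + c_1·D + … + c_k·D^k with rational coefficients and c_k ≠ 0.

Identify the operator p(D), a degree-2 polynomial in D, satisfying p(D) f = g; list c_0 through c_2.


p(D) = I + 2·D − 3·D^2, i.e. c_0 = 1, c_1 = 2, c_2 = -3

D^0 f = (2/3)x^3 - 6x^2 + (3/2)x - 2
D^1 f = 2x^2 - 12x + 3/2
D^2 f = 4x - 12
matching coefficients of g against c_0 f + c_1 Df + … from the top degree down determines the c_i
solution: c_0 = 1, c_1 = 2, c_2 = -3


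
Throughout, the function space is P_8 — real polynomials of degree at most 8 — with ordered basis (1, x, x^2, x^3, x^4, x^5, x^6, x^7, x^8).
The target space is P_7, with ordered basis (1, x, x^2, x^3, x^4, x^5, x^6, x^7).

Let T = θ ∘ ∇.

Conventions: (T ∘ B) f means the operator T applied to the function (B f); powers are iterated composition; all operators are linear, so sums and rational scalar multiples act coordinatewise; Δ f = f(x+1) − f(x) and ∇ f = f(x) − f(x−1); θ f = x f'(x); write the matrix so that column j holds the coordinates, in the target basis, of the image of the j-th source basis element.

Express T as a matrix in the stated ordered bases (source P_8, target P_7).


the matrix is [[0, 0, 0, 0, 0, 0, 0, 0, 0]; [0, 0, 2, -3, 4, -5, 6, -7, 8]; [0, 0, 0, 6, -12, 20, -30, 42, -56]; [0, 0, 0, 0, 12, -30, 60, -105, 168]; [0, 0, 0, 0, 0, 20, -60, 140, -280]; [0, 0, 0, 0, 0, 0, 30, -105, 280]; [0, 0, 0, 0, 0, 0, 0, 42, -168]; [0, 0, 0, 0, 0, 0, 0, 0, 56]] (rows listed top to bottom)

image of 1: 0
image of x: 0
image of x^2: 2x
image of x^3: 6x^2 - 3x
image of x^4: 12x^3 - 12x^2 + 4x
image of x^5: 20x^4 - 30x^3 + 20x^2 - 5x
image of x^6: 30x^5 - 60x^4 + 60x^3 - 30x^2 + 6x
image of x^7: 42x^6 - 105x^5 + 140x^4 - 105x^3 + 42x^2 - 7x
image of x^8: 56x^7 - 168x^6 + 280x^5 - 280x^4 + 168x^3 - 56x^2 + 8x
each image's coordinates form column j of the matrix


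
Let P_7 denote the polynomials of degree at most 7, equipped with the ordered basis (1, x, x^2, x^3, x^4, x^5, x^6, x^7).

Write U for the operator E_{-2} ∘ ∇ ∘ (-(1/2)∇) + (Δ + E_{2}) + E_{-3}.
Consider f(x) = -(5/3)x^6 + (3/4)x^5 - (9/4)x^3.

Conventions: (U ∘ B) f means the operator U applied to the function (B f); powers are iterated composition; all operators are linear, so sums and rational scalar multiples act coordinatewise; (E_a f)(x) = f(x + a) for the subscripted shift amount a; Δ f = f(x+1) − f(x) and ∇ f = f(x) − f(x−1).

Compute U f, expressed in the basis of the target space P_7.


g(x) = -(10/3)x^6 + (3/2)x^5 - 325x^4 + 393x^3 - (2285/2)x^2 - (1353/2)x + 6029/6

∇ f = -10x^5 + (115/4)x^4 - (245/6)x^3 + (103/4)x^2 - 7x + 1/6
(-(1/2)∇) f = 5x^5 - (115/8)x^4 + (245/12)x^3 - (103/8)x^2 + (7/2)x - 1/12
∇ (-(1/2)∇) f = 25x^4 - (215/2)x^3 + (395/2)x^2 - (339/2)x + 337/6
E_{-2} ∇ (-(1/2)∇) f = 25x^4 - (615/2)x^3 + (2885/2)x^2 - (6099/2)x + 14671/6
Δ f = -10x^5 - (85/4)x^4 - (155/6)x^3 - (97/4)x^2 - 13x - 19/6
E_{2} f = -(5/3)x^6 - (77/4)x^5 - (185/2)x^4 - (2867/12)x^3 - (707/2)x^2 - 287x - 302/3
(Δ + E_{2}) f = -(5/3)x^6 - (117/4)x^5 - (455/4)x^4 - (1059/4)x^3 - (1511/4)x^2 - 300x - 623/6
E_{-3} f = -(5/3)x^6 + (123/4)x^5 - (945/4)x^4 + (3861/4)x^3 - (8829/4)x^2 + 2673x - 2673/2
(E_{-2} ∘ ∇ ∘ (-(1/2)∇) + (Δ + E_{2}) + E_{-3}) f = -(10/3)x^6 + (3/2)x^5 - 325x^4 + 393x^3 - (2285/2)x^2 - (1353/2)x + 6029/6


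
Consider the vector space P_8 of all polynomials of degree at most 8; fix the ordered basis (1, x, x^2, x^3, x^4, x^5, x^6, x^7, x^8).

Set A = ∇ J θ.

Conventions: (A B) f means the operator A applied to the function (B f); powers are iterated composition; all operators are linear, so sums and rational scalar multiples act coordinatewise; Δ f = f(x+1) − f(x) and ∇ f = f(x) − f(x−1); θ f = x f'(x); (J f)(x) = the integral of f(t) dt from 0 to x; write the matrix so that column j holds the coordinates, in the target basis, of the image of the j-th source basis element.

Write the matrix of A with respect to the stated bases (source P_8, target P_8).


the matrix is [[0, -1/2, 2/3, -3/4, 4/5, -5/6, 6/7, -7/8, 8/9]; [0, 1, -2, 3, -4, 5, -6, 7, -8]; [0, 0, 2, -9/2, 8, -25/2, 18, -49/2, 32]; [0, 0, 0, 3, -8, 50/3, -30, 49, -224/3]; [0, 0, 0, 0, 4, -25/2, 30, -245/4, 112]; [0, 0, 0, 0, 0, 5, -18, 49, -112]; [0, 0, 0, 0, 0, 0, 6, -49/2, 224/3]; [0, 0, 0, 0, 0, 0, 0, 7, -32]; [0, 0, 0, 0, 0, 0, 0, 0, 8]] (rows listed top to bottom)

image of 1: 0
image of x: x - 1/2
image of x^2: 2x^2 - 2x + 2/3
image of x^3: 3x^3 - (9/2)x^2 + 3x - 3/4
image of x^4: 4x^4 - 8x^3 + 8x^2 - 4x + 4/5
image of x^5: 5x^5 - (25/2)x^4 + (50/3)x^3 - (25/2)x^2 + 5x - 5/6
image of x^6: 6x^6 - 18x^5 + 30x^4 - 30x^3 + 18x^2 - 6x + 6/7
image of x^7: 7x^7 - (49/2)x^6 + 49x^5 - (245/4)x^4 + 49x^3 - (49/2)x^2 + 7x - 7/8
image of x^8: 8x^8 - 32x^7 + (224/3)x^6 - 112x^5 + 112x^4 - (224/3)x^3 + 32x^2 - 8x + 8/9
each image's coordinates form column j of the matrix


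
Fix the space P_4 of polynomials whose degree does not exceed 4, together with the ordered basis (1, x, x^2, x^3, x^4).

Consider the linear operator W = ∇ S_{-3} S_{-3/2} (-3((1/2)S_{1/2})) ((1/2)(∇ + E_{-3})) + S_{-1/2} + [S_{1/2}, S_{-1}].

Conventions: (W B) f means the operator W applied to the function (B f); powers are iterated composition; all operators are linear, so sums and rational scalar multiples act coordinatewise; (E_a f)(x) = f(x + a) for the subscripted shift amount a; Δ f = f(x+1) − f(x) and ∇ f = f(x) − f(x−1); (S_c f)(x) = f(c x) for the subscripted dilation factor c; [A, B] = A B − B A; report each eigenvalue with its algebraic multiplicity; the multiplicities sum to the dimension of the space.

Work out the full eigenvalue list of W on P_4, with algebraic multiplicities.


λ = -1/2 (multiplicity 1), λ = -1/8 (multiplicity 1), λ = 1/16 (multiplicity 1), λ = 1/4 (multiplicity 1), λ = 1 (multiplicity 1)

image of 1: 1
image of x: -(1/2)x - 27/16
image of x^2: (1/4)x^2 - (243/32)x + 675/64
image of x^3: -(1/8)x^3 - (6561/256)x^2 + (18225/256)x - 18387/256
image of x^4: (1/16)x^4 - (19683/256)x^3 + (164025/512)x^2 - (165483/256)x + 456003/1024
the matrix is upper triangular; its diagonal is (1, -1/2, 1/4, -1/8, 1/16)
for a triangular matrix the eigenvalues are the diagonal entries, with algebraic multiplicity their repetition count


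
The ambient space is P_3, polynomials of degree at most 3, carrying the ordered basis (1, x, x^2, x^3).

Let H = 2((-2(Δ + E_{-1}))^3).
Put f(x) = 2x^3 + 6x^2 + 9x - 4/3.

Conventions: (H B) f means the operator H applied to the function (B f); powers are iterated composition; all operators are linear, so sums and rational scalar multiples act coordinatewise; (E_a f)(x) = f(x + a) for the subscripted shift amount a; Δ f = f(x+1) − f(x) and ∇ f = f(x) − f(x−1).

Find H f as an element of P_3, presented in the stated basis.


the image equals g(x) = -32x^3 - 96x^2 - 720x - 1664/3

Δ f = 6x^2 + 18x + 17
E_{-1} f = 2x^3 + 3x - 19/3
(Δ + E_{-1}) f = 2x^3 + 6x^2 + 21x + 32/3
(-2(Δ + E_{-1})) f = -4x^3 - 12x^2 - 42x - 64/3
Δ (-2(Δ + E_{-1})) f = -12x^2 - 36x - 58
E_{-1} (-2(Δ + E_{-1})) f = -4x^3 - 30x + 38/3
(Δ + E_{-1}) (-2(Δ + E_{-1})) f = -4x^3 - 12x^2 - 66x - 136/3
(-2(Δ + E_{-1})) (-2(Δ + E_{-1})) f = 8x^3 + 24x^2 + 132x + 272/3
Δ (-2(Δ + E_{-1})) (-2(Δ + E_{-1})) f = 24x^2 + 72x + 164
E_{-1} (-2(Δ + E_{-1})) (-2(Δ + E_{-1})) f = 8x^3 + 108x - 76/3
(Δ + E_{-1}) (-2(Δ + E_{-1})) (-2(Δ + E_{-1})) f = 8x^3 + 24x^2 + 180x + 416/3
(-2(Δ + E_{-1})) (-2(Δ + E_{-1})) (-2(Δ + E_{-1})) f = -16x^3 - 48x^2 - 360x - 832/3
(2((-2(Δ + E_{-1}))^3)) f = -32x^3 - 96x^2 - 720x - 1664/3


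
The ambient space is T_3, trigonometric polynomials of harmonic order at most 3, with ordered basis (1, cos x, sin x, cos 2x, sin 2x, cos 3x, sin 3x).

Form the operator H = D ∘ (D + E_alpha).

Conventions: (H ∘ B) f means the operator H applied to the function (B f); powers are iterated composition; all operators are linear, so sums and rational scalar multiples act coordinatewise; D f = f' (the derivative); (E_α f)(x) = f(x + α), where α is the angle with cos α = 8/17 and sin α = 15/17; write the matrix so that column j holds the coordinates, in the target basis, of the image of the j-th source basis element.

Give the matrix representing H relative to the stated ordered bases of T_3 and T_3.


image of 1: 0
image of cos x: -(32/17)cos x - (8/17)sin x
image of sin x: (8/17)cos x - (32/17)sin x
image of cos 2x: -(1636/289)cos 2x + (322/289)sin 2x
image of sin 2x: -(322/289)cos 2x - (1636/289)sin 2x
image of cos 3x: -(42732/4913)cos 3x + (14664/4913)sin 3x
image of sin 3x: -(14664/4913)cos 3x - (42732/4913)sin 3x
each image's coordinates form column j of the matrix

the matrix is [[0, 0, 0, 0, 0, 0, 0]; [0, -32/17, 8/17, 0, 0, 0, 0]; [0, -8/17, -32/17, 0, 0, 0, 0]; [0, 0, 0, -1636/289, -322/289, 0, 0]; [0, 0, 0, 322/289, -1636/289, 0, 0]; [0, 0, 0, 0, 0, -42732/4913, -14664/4913]; [0, 0, 0, 0, 0, 14664/4913, -42732/4913]] (rows listed top to bottom)


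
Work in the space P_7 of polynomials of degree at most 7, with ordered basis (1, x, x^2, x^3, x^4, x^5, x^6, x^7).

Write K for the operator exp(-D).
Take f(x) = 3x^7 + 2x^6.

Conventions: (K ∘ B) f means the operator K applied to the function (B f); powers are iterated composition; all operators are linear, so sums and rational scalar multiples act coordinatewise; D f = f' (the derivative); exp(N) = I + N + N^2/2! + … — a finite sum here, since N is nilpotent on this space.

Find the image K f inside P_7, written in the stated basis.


g(x) = 3x^7 - 19x^6 + 51x^5 - 75x^4 + 65x^3 - 33x^2 + 9x - 1

order-1 term: -21x^6 - 12x^5
order-2 term: 63x^5 + 30x^4
order-3 term: -105x^4 - 40x^3
order-4 term: 105x^3 + 30x^2
order-5 term: -63x^2 - 12x
order-6 term: 21x + 2
order-7 term: -3
the series for exp(-D) f terminates at order 7
exp(-D) f = 3x^7 - 19x^6 + 51x^5 - 75x^4 + 65x^3 - 33x^2 + 9x - 1


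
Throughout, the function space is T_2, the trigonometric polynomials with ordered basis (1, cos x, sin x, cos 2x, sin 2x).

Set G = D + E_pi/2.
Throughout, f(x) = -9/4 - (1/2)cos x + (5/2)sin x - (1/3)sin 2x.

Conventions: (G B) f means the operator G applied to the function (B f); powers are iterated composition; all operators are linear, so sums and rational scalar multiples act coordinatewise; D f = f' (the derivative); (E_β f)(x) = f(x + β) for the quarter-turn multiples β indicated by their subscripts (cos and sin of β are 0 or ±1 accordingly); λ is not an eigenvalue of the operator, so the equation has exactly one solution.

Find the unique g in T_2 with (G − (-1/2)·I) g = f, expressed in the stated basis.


the result is g(x) = -3/2 - (21/17)cos x + (1/17)sin x + (8/51)cos 2x + (2/51)sin 2x

write g with unknown coordinates in the stated basis and equate coefficients in (G − (-1/2)·I) g = f
solving from the highest basis element down gives g = -3/2 - (21/17)cos x + (1/17)sin x + (8/51)cos 2x + (2/51)sin 2x
check: G g = -3/2 + (2/17)cos x + (42/17)sin x - (4/51)cos 2x - (6/17)sin 2x
so G g − (-1/2)·g = -9/4 - (1/2)cos x + (5/2)sin x - (1/3)sin 2x = f ✓


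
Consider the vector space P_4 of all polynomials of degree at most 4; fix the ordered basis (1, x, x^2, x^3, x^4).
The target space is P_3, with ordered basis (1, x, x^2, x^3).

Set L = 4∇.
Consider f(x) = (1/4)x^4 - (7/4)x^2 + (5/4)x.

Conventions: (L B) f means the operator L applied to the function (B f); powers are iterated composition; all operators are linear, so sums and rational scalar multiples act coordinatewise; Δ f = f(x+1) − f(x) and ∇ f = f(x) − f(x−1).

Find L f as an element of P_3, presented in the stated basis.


the result is g(x) = 4x^3 - 6x^2 - 10x + 11

∇ f = x^3 - (3/2)x^2 - (5/2)x + 11/4
(4∇) f = 4x^3 - 6x^2 - 10x + 11


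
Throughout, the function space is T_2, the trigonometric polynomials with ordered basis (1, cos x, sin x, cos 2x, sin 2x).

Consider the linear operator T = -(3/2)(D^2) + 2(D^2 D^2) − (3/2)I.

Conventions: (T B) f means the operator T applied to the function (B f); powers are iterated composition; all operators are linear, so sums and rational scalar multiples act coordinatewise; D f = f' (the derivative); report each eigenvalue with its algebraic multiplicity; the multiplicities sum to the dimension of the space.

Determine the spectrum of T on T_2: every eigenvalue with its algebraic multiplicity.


image of 1: -3/2
image of cos x: 2cos x
image of sin x: 2sin x
image of cos 2x: (73/2)cos 2x
image of sin 2x: (73/2)sin 2x
the matrix is diagonal; its diagonal is (-3/2, 2, 2, 73/2, 73/2)
for a triangular matrix the eigenvalues are the diagonal entries, with algebraic multiplicity their repetition count

λ = -3/2 (multiplicity 1), λ = 2 (multiplicity 2), λ = 73/2 (multiplicity 2)


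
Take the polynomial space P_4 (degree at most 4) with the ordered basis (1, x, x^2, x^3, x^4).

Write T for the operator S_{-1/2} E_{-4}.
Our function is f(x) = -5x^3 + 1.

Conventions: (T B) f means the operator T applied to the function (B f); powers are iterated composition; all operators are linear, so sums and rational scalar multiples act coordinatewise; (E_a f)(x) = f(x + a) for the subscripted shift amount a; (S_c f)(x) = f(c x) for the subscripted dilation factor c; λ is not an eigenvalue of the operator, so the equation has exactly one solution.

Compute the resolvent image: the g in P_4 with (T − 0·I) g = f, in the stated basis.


write g with unknown coordinates in the stated basis and equate coefficients in (T − 0·I) g = f
solving from the highest basis element down gives g = 40x^3 + 480x^2 + 1920x + 2561
check: T g = -5x^3 + 1
so T g − 0·g = -5x^3 + 1 = f ✓

g(x) = 40x^3 + 480x^2 + 1920x + 2561


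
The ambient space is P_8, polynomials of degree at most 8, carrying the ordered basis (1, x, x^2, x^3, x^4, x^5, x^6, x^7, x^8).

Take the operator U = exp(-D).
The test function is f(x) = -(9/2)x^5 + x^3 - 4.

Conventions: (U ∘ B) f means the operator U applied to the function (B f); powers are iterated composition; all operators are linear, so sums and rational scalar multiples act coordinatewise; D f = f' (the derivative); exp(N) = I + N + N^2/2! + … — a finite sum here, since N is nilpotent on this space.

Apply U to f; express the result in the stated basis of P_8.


g(x) = -(9/2)x^5 + (45/2)x^4 - 44x^3 + 42x^2 - (39/2)x - 1/2

order-1 term: (45/2)x^4 - 3x^2
order-2 term: -45x^3 + 3x
order-3 term: 45x^2 - 1
order-4 term: -(45/2)x
order-5 term: 9/2
the series for exp(-D) f terminates at order 5
exp(-D) f = -(9/2)x^5 + (45/2)x^4 - 44x^3 + 42x^2 - (39/2)x - 1/2


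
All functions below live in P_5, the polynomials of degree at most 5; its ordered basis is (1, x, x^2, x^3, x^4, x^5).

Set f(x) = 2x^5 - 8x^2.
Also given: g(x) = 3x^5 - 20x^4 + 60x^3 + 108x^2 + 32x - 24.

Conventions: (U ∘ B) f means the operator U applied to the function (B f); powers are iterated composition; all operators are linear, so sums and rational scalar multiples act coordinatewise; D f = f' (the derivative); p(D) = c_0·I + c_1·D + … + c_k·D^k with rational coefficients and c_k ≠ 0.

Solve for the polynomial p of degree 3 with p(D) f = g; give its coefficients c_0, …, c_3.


D^0 f = 2x^5 - 8x^2
D^1 f = 10x^4 - 16x
D^2 f = 40x^3 - 16
D^3 f = 120x^2
matching coefficients of g against c_0 f + c_1 Df + … from the top degree down determines the c_i
solution: c_0 = 3/2, c_1 = -2, c_2 = 3/2, c_3 = 1

c_0 = 3/2, c_1 = -2, c_2 = 3/2, c_3 = 1


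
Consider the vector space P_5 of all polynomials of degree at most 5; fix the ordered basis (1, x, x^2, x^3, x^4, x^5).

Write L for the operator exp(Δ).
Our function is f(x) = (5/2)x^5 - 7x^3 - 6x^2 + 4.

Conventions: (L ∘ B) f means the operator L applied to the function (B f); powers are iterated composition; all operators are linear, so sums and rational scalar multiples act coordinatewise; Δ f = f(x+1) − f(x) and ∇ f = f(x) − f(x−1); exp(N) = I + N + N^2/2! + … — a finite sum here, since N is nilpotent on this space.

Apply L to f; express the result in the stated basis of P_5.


the image equals g(x) = (5/2)x^5 + (25/2)x^4 + 43x^3 + 98x^2 + (267/2)x + 87

order-1 term: (25/2)x^4 + 25x^3 + 4x^2 - (41/2)x - 21/2
order-2 term: 25x^3 + 75x^2 + (133/2)x + 21/2
order-3 term: 25x^2 + 75x + 111/2
order-4 term: (25/2)x + 25
order-5 term: 5/2
the series for exp(Δ) f terminates at order 5
exp(Δ) f = (5/2)x^5 + (25/2)x^4 + 43x^3 + 98x^2 + (267/2)x + 87


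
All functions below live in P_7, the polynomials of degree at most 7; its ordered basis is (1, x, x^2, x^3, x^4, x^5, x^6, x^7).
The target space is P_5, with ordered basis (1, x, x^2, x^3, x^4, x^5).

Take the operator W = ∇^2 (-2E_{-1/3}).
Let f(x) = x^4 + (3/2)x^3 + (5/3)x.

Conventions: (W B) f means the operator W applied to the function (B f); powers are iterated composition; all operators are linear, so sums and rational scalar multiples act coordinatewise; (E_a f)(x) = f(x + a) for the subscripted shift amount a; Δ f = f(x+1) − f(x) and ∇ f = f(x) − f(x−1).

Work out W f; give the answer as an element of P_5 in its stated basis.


g(x) = -24x^2 + 46x - 68/3

E_{-1/3} f = x^4 + (1/6)x^3 - (5/6)x^2 + (109/54)x - 97/162
(-2E_{-1/3}) f = -2x^4 - (1/3)x^3 + (5/3)x^2 - (109/27)x + 97/81
∇ (-2E_{-1/3}) f = -8x^3 + 11x^2 - (11/3)x - 109/27
∇ ∇ (-2E_{-1/3}) f = -24x^2 + 46x - 68/3


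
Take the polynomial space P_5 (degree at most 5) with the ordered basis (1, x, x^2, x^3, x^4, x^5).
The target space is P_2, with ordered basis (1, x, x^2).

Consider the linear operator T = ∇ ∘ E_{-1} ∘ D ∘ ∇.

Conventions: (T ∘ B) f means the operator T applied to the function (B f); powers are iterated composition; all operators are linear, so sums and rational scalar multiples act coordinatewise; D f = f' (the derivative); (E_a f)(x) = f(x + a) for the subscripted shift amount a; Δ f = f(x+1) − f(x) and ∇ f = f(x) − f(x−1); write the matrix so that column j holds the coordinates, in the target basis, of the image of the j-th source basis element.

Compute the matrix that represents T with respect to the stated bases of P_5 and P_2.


image of 1: 0
image of x: 0
image of x^2: 0
image of x^3: 6
image of x^4: 24x - 48
image of x^5: 60x^2 - 240x + 250
each image's coordinates form column j of the matrix

the matrix is [[0, 0, 0, 6, -48, 250]; [0, 0, 0, 0, 24, -240]; [0, 0, 0, 0, 0, 60]] (rows listed top to bottom)


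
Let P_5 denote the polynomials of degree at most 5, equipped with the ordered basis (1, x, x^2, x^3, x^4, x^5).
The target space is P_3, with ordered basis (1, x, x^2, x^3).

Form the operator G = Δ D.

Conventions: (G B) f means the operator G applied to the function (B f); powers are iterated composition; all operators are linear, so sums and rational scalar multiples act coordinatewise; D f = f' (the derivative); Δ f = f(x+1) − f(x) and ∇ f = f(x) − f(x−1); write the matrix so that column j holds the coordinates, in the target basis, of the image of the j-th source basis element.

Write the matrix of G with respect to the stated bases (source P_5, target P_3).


image of 1: 0
image of x: 0
image of x^2: 2
image of x^3: 6x + 3
image of x^4: 12x^2 + 12x + 4
image of x^5: 20x^3 + 30x^2 + 20x + 5
each image's coordinates form column j of the matrix

the matrix is [[0, 0, 2, 3, 4, 5]; [0, 0, 0, 6, 12, 20]; [0, 0, 0, 0, 12, 30]; [0, 0, 0, 0, 0, 20]] (rows listed top to bottom)


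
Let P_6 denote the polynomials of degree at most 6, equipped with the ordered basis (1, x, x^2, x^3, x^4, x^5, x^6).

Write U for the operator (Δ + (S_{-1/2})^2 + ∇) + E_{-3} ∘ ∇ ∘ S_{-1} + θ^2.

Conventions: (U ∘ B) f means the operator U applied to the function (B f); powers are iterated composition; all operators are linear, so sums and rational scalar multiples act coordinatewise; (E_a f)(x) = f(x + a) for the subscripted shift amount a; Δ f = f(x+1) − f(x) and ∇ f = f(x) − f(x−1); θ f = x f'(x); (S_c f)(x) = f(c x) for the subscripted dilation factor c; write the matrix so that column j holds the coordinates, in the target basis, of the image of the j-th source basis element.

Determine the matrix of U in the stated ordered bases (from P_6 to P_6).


the matrix is [[1, 1, -7, -35, -175, -779, -3367]; [0, 5/4, 6, 21, 156, 875, 4698]; [0, 0, 65/16, 3, -42, -350, -2625]; [0, 0, 0, 577/64, 12, 70, 780]; [0, 0, 0, 0, 4097/256, 5, -105]; [0, 0, 0, 0, 0, 25601/1024, 18]; [0, 0, 0, 0, 0, 0, 147457/4096]] (rows listed top to bottom)

image of 1: 1
image of x: (5/4)x + 1
image of x^2: (65/16)x^2 + 6x - 7
image of x^3: (577/64)x^3 + 3x^2 + 21x - 35
image of x^4: (4097/256)x^4 + 12x^3 - 42x^2 + 156x - 175
image of x^5: (25601/1024)x^5 + 5x^4 + 70x^3 - 350x^2 + 875x - 779
image of x^6: (147457/4096)x^6 + 18x^5 - 105x^4 + 780x^3 - 2625x^2 + 4698x - 3367
each image's coordinates form column j of the matrix


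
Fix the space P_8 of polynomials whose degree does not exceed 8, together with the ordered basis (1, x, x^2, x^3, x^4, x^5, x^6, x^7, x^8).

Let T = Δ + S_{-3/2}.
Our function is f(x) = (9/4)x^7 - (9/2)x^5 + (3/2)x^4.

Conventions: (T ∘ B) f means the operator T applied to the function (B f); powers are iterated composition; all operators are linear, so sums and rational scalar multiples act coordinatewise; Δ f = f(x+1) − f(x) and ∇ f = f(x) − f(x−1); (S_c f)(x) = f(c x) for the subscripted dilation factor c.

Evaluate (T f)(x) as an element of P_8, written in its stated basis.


the result is g(x) = -(19683/512)x^7 + (63/4)x^6 + (5211/64)x^5 + (2043/32)x^4 + (159/4)x^3 + (45/4)x^2 - (3/4)x - 3/4

Δ f = (63/4)x^6 + (189/4)x^5 + (225/4)x^4 + (159/4)x^3 + (45/4)x^2 - (3/4)x - 3/4
S_{-3/2} f = -(19683/512)x^7 + (2187/64)x^5 + (243/32)x^4
(Δ + S_{-3/2}) f = -(19683/512)x^7 + (63/4)x^6 + (5211/64)x^5 + (2043/32)x^4 + (159/4)x^3 + (45/4)x^2 - (3/4)x - 3/4


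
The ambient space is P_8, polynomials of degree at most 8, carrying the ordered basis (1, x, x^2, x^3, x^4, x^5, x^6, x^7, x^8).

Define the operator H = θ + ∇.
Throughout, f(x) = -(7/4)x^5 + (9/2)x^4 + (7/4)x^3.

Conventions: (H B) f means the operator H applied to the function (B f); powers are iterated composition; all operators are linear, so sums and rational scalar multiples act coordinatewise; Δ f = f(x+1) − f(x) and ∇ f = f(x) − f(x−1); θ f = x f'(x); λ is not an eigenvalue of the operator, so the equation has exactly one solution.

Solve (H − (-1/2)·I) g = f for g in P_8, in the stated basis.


the image equals g(x) = -(7/22)x^5 + (134/99)x^4 - (2711/1386)x^3 + (7933/1155)x^2 - (184406/10395)x + 53366/945

write g with unknown coordinates in the stated basis and equate coefficients in (H − (-1/2)·I) g = f
solving from the highest basis element down gives g = -(7/22)x^5 + (134/99)x^4 - (2711/1386)x^3 + (7933/1155)x^2 - (184406/10395)x + 53366/945
check: H g = -(35/22)x^5 + (757/198)x^4 + (3781/1386)x^3 - (7933/2310)x^2 + (92203/10395)x - 26683/945
so H g − (-1/2)·g = -(7/4)x^5 + (9/2)x^4 + (7/4)x^3 = f ✓


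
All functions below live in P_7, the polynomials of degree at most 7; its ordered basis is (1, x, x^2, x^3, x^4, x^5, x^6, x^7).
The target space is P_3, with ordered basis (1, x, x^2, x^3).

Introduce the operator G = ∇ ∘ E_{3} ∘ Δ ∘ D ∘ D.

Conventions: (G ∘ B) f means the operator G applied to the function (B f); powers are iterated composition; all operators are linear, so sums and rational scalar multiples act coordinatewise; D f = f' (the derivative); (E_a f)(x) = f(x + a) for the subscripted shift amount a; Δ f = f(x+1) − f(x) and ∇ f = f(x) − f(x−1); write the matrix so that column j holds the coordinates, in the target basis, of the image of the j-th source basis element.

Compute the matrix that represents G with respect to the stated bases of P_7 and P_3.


image of 1: 0
image of x: 0
image of x^2: 0
image of x^3: 0
image of x^4: 24
image of x^5: 120x + 360
image of x^6: 360x^2 + 2160x + 3300
image of x^7: 840x^3 + 7560x^2 + 23100x + 23940
each image's coordinates form column j of the matrix

the matrix is [[0, 0, 0, 0, 24, 360, 3300, 23940]; [0, 0, 0, 0, 0, 120, 2160, 23100]; [0, 0, 0, 0, 0, 0, 360, 7560]; [0, 0, 0, 0, 0, 0, 0, 840]] (rows listed top to bottom)


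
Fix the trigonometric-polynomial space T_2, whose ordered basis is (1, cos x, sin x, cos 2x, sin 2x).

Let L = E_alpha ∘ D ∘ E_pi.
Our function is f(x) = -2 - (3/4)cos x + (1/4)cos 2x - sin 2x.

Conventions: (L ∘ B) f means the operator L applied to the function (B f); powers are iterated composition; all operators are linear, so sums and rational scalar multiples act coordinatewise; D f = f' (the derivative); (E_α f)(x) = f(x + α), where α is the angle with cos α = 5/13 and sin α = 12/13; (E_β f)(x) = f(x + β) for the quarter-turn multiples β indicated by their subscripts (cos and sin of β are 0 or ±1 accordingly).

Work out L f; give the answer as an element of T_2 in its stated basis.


the image equals g(x) = -(9/13)cos x - (15/52)sin x + (178/169)cos 2x + (599/338)sin 2x

E_pi f = -2 + (3/4)cos x + (1/4)cos 2x - sin 2x
D E_pi f = -(3/4)sin x - 2cos 2x - (1/2)sin 2x
E_alpha D E_pi f = -(9/13)cos x - (15/52)sin x + (178/169)cos 2x + (599/338)sin 2x


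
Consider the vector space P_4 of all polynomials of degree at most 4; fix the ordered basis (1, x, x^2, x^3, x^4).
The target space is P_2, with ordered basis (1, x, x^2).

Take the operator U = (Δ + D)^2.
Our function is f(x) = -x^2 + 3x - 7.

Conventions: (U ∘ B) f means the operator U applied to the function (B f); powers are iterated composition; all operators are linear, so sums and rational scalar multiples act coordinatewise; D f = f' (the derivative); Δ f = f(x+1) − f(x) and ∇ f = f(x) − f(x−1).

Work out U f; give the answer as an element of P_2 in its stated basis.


the result is g(x) = -8

Δ f = -2x + 2
D f = -2x + 3
(Δ + D) f = -4x + 5
Δ (Δ + D) f = -4
D (Δ + D) f = -4
(Δ + D) (Δ + D) f = -8


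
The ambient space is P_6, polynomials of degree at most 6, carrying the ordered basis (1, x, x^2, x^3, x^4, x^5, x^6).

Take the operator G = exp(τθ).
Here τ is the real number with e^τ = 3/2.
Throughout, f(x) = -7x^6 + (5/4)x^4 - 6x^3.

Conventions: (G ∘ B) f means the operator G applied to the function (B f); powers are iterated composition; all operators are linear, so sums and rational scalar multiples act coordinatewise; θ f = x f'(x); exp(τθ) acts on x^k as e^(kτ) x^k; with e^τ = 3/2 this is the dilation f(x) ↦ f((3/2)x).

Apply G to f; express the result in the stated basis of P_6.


g(x) = -(5103/64)x^6 + (405/64)x^4 - (81/4)x^3

exp(τθ) x^k = e^(kτ) x^k; with e^τ = 3/2 this sends x^k to (3/2)^k x^k
x^3 ↦ 27/8 x^3
x^4 ↦ 81/16 x^4
x^6 ↦ 729/64 x^6
applying this coordinatewise to f: exp(τθ) f = -(5103/64)x^6 + (405/64)x^4 - (81/4)x^3


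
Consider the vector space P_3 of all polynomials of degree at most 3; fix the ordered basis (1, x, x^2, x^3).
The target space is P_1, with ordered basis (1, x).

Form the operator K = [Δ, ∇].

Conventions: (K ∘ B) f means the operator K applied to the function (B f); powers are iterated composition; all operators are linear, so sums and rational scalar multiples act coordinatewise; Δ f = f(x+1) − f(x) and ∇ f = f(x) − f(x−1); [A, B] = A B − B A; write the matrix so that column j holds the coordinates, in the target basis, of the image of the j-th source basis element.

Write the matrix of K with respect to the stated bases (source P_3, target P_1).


the matrix is [[0, 0, 0, 0]; [0, 0, 0, 0]] (rows listed top to bottom)

image of 1: 0
image of x: 0
image of x^2: 0
image of x^3: 0
each image's coordinates form column j of the matrix


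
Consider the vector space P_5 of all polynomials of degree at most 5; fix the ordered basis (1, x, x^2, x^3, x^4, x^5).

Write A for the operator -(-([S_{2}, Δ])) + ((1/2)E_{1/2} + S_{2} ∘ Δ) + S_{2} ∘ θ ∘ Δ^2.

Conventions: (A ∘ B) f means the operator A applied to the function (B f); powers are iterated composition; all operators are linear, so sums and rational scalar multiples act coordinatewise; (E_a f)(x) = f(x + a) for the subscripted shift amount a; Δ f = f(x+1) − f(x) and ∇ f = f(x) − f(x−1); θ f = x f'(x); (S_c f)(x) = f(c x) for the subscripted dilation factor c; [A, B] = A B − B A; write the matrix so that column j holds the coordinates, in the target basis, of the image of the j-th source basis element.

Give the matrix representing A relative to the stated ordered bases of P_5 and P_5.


image of 1: 1/2
image of x: (1/2)x + 1/4
image of x^2: (1/2)x^2 + (1/2)x - 15/8
image of x^3: (1/2)x^3 + (3/4)x^2 + (3/8)x - 95/16
image of x^4: (1/2)x^4 + x^3 + (195/4)x^2 + (1/4)x - 447/32
image of x^5: (1/2)x^5 + (5/4)x^4 + (1285/4)x^3 + (1925/8)x^2 + (5/32)x - 1919/64
each image's coordinates form column j of the matrix

the matrix is [[1/2, 1/4, -15/8, -95/16, -447/32, -1919/64]; [0, 1/2, 1/2, 3/8, 1/4, 5/32]; [0, 0, 1/2, 3/4, 195/4, 1925/8]; [0, 0, 0, 1/2, 1, 1285/4]; [0, 0, 0, 0, 1/2, 5/4]; [0, 0, 0, 0, 0, 1/2]] (rows listed top to bottom)


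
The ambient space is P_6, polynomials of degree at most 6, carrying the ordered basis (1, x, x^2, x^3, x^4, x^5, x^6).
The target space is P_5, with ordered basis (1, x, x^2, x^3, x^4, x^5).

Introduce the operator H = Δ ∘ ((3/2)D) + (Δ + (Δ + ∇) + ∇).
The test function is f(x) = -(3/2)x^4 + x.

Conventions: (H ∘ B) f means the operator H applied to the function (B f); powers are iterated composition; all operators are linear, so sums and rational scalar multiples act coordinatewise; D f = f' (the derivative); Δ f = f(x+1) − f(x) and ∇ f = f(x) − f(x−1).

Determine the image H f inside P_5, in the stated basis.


the result is g(x) = -24x^3 - 27x^2 - 51x - 5

D f = -6x^3 + 1
((3/2)D) f = -9x^3 + 3/2
Δ ((3/2)D) f = -27x^2 - 27x - 9
Δ f = -6x^3 - 9x^2 - 6x - 1/2
Δ f = -6x^3 - 9x^2 - 6x - 1/2
∇ f = -6x^3 + 9x^2 - 6x + 5/2
(Δ + ∇) f = -12x^3 - 12x + 2
∇ f = -6x^3 + 9x^2 - 6x + 5/2
(Δ + (Δ + ∇) + ∇) f = -24x^3 - 24x + 4
(Δ ∘ ((3/2)D) + (Δ + (Δ + ∇) + ∇)) f = -24x^3 - 27x^2 - 51x - 5


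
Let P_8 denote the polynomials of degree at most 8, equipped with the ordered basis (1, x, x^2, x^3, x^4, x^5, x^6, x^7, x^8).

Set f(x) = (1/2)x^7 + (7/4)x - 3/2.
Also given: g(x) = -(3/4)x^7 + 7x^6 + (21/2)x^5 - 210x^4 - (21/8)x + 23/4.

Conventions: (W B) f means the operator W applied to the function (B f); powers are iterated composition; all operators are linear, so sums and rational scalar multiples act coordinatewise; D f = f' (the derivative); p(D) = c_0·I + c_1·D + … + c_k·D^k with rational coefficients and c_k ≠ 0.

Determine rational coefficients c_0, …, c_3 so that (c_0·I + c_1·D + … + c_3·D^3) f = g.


D^0 f = (1/2)x^7 + (7/4)x - 3/2
D^1 f = (7/2)x^6 + 7/4
D^2 f = 21x^5
D^3 f = 105x^4
matching coefficients of g against c_0 f + c_1 Df + … from the top degree down determines the c_i
solution: c_0 = -3/2, c_1 = 2, c_2 = 1/2, c_3 = -2

p(D) = -(3/2)·I + 2·D + (1/2)·D^2 − 2·D^3, i.e. c_0 = -3/2, c_1 = 2, c_2 = 1/2, c_3 = -2
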